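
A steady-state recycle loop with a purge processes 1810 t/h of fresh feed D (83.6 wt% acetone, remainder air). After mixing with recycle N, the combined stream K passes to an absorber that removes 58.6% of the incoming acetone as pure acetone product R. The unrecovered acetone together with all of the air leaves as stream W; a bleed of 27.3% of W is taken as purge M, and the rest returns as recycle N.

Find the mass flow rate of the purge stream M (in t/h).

air enters only via D and leaves only via the purge: 1810×0.164 = 0.273×(air in W), and the absorber passes all air, so air in K = air in W = 1087.3 t/h.
acetone in K: m_A = 1810×0.836 + (1−0.273)·(1−0.586)·m_A, so m_A = 1513.2/0.6990 = 2164.7 t/h.
W = (1−0.586)×2164.7 + 1087.3 = 1983.5 t/h.
Purge M = 0.273×1983.5 = 541.5 t/h.

541.5 t/h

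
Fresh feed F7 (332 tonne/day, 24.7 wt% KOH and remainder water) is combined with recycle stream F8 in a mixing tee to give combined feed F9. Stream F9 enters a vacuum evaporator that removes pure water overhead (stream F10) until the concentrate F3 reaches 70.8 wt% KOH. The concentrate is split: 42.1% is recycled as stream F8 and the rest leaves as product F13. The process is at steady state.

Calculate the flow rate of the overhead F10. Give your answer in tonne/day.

Overall KOH balance (none leaves overhead): KOH in fresh feed = KOH in product, i.e. 332×0.247 = (1−0.421)·F3·0.708.
F3 = 82.004/(0.708×0.579) = 200.04 tonne/day.
Recycle F8 = 0.421×200.04 = 84.218 tonne/day.
Combined feed F9 = 332 + 84.218 = 416.22 tonne/day.
Overhead F10 = F9 − F3 = 416.22 − 200.04 = 216.18 tonne/day.

216.2 tonne/day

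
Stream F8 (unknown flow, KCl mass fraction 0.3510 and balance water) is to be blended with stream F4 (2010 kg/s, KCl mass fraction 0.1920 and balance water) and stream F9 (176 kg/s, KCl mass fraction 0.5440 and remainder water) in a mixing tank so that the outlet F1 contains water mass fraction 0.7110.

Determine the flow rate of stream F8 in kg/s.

2421 kg/s

Let F8 be the unknown flow. Total out = 2186 + F8.
water balance: 1704.3 + 0.649·F8 = 0.711·(2186 + F8)
(0.649 − 0.711)·F8 = 0.711×2186 − 1704.3 = -150.09
F8 = -150.09 / -0.062 = 2420.8 kg/s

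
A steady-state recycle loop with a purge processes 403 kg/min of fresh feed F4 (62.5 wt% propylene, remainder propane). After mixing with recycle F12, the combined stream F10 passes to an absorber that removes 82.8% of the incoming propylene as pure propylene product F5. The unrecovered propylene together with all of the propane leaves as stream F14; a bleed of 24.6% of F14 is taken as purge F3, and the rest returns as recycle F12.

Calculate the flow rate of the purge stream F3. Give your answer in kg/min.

propane enters only via F4 and leaves only via the purge: 403×0.375 = 0.246×(propane in F14), and the absorber passes all propane, so propane in F10 = propane in F14 = 614.33 kg/min.
propylene in F10: m_A = 403×0.625 + (1−0.246)·(1−0.828)·m_A, so m_A = 251.88/0.8703 = 289.41 kg/min.
F14 = (1−0.828)×289.41 + 614.33 = 664.11 kg/min.
Purge F3 = 0.246×664.11 = 163.37 kg/min.

163.4 kg/min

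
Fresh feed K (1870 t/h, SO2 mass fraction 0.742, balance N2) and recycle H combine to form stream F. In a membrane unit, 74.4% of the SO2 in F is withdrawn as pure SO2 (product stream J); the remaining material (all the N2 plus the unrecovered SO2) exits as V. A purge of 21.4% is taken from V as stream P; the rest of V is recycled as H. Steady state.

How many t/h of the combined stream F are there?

N2 enters only via K and leaves only via the purge: 1870×0.258 = 0.214×(N2 in V), and the membrane unit passes all N2, so N2 in F = N2 in V = 2254.5 t/h.
SO2 in F: m_A = 1870×0.742 + (1−0.214)·(1−0.744)·m_A, so m_A = 1387.5/0.7988 = 1737.1 t/h.
F = 1737.1 + 2254.5 = 3991.6 t/h.

3992 t/h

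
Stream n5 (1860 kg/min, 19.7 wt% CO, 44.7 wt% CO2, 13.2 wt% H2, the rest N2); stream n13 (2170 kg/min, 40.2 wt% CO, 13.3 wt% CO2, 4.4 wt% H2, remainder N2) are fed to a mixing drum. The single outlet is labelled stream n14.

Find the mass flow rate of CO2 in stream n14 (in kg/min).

CO2 out = CO2 in = 1860×0.447 + 2170×0.133 = 1120 kg/min.

1120 kg/min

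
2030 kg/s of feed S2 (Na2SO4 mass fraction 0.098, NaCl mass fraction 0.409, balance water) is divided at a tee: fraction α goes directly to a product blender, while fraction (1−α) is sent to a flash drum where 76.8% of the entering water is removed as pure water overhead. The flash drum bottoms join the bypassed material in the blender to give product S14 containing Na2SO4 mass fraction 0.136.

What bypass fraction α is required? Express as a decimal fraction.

0.262

All 2030×0.098 = 198.94 kg/s of Na2SO4 reaches S14, so S14 = 198.94/0.136 = 1462.8 kg/s and vapour = 567.21 kg/s.
The evaporator receives (1−α)·2030 of feed at 0.493 water and removes 0.768 of that water:
0.768×0.493×(1−α)×2030 = 567.21
(1−α) = 567.21/768.61 = 0.7380;  α = 0.2620.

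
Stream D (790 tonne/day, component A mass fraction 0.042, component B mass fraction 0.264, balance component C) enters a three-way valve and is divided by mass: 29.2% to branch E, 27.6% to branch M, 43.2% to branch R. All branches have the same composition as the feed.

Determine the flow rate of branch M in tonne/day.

Branch M flow = 0.276×790 = 218.04 tonne/day.

218 tonne/day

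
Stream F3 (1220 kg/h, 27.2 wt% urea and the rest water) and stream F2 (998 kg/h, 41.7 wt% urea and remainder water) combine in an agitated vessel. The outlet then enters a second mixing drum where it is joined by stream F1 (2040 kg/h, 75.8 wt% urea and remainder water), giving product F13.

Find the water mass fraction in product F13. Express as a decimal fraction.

0.461

Overall, product flow = 4258 kg/h.
water in = 1220×0.728 + 998×0.583 + 2040×0.242 = 1963.7 kg/h.
water fraction in F13 = 0.461.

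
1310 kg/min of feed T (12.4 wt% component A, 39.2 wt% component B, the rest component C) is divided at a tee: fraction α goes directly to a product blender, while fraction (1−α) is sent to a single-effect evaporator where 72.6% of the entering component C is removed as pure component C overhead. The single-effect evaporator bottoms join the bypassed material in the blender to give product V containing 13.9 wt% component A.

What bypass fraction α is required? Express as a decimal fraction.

0.693

All 1310×0.124 = 162.44 kg/min of component A reaches V, so V = 162.44/0.139 = 1168.6 kg/min and vapour = 141.37 kg/min.
The evaporator receives (1−α)·1310 of feed at 0.484 component C and removes 0.726 of that component C:
0.726×0.484×(1−α)×1310 = 141.37
(1−α) = 141.37/460.31 = 0.3071;  α = 0.6929.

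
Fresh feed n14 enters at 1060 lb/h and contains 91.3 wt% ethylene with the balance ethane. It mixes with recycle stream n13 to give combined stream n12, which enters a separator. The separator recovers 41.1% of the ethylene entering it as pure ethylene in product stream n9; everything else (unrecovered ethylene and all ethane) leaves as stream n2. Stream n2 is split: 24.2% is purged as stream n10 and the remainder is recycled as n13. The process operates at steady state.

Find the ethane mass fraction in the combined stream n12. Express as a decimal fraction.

ethane enters only via n14 and leaves only via the purge: 1060×0.087 = 0.242×(ethane in n2), and the separator passes all ethane, so ethane in n12 = ethane in n2 = 381.07 lb/h.
ethylene in n12: m_A = 1060×0.913 + (1−0.242)·(1−0.411)·m_A, so m_A = 967.78/0.5535 = 1748.4 lb/h.
n12 = 1748.4 + 381.07 = 2129.4 lb/h.
ethane fraction in n12 = 381.07/2129.4 = 0.1790.

0.1790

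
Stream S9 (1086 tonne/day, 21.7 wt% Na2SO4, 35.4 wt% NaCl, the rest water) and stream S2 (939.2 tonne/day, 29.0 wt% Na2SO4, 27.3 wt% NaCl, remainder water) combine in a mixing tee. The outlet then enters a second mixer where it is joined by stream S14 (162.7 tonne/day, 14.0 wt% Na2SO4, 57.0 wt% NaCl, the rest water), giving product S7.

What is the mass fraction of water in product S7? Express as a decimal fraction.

Overall, product flow = 2187.9 tonne/day.
water in = 1086×0.429 + 939.2×0.437 + 162.7×0.290 = 923.51 tonne/day.
water fraction in S7 = 0.4221.

0.4221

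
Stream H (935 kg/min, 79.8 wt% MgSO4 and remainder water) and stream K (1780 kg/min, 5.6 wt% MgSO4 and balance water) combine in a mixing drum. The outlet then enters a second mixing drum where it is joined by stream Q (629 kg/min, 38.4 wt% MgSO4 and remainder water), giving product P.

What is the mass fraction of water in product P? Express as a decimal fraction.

Overall, product flow = 3344 kg/min.
water in = 935×0.202 + 1780×0.944 + 629×0.616 = 2256.7 kg/min.
water fraction in P = 0.675.

0.675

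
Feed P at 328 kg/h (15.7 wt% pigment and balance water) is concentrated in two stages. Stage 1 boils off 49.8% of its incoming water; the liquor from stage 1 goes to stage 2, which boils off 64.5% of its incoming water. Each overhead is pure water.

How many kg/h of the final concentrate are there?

water in feed = 328×0.843 = 276.5 kg/h.
After stage 1: water left = (1−0.498)×276.5 = 138.81; stream total = 190.3 kg/h.
After stage 2: water left = (1−0.645)×138.81 = 49.276; final concentrate = 100.77 kg/h.

100.8 kg/h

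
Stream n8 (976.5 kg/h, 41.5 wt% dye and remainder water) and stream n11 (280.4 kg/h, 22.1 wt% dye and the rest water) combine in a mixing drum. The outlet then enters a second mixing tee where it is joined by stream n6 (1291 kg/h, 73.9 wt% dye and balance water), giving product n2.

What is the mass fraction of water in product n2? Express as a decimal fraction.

Overall, product flow = 2547.9 kg/h.
water in = 976.5×0.585 + 280.4×0.779 + 1291×0.261 = 1126.6 kg/h.
water fraction in n2 = 0.442.

0.442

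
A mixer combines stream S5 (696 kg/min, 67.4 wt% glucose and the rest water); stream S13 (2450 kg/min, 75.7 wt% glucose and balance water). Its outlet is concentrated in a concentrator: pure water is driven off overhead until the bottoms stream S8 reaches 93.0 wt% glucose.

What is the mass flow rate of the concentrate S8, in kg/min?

2499 kg/min

glucose entering = 696×0.674 + 2450×0.757 = 2323.8 kg/min.
All glucose reports to S8, so S8 = 2323.8/0.930 = 2498.7 kg/min.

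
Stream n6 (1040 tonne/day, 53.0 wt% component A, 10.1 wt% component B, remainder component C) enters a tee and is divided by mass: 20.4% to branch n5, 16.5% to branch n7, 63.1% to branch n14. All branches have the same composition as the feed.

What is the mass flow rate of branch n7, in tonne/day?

171.6 tonne/day

Branch n7 flow = 0.165×1040 = 171.6 tonne/day.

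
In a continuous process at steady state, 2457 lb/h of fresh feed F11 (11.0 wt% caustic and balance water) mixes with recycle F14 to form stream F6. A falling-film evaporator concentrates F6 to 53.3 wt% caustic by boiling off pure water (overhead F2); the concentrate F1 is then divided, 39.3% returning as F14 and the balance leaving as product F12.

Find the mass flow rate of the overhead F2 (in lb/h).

1950 lb/h

Overall caustic balance (none leaves overhead): caustic in fresh feed = caustic in product, i.e. 2457×0.110 = (1−0.393)·F1·0.533.
F1 = 270.27/(0.533×0.607) = 835.38 lb/h.
Recycle F14 = 0.393×835.38 = 328.3 lb/h.
Combined feed F6 = 2457 + 328.3 = 2785.3 lb/h.
Overhead F2 = F6 − F1 = 2785.3 − 835.38 = 1949.9 lb/h.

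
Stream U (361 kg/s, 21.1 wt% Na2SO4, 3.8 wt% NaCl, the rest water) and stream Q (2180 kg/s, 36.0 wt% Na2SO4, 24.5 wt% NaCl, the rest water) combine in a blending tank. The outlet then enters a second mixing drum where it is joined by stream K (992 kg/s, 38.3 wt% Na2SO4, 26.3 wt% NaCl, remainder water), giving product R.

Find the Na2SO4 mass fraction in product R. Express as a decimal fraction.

Overall, product flow = 3533 kg/s.
Na2SO4 in = 361×0.211 + 2180×0.360 + 992×0.383 = 1240.9 kg/s.
Na2SO4 fraction in R = 0.351.

0.351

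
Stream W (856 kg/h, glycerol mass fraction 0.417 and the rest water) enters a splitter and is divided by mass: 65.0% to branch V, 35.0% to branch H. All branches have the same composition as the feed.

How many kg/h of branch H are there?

299.6 kg/h

Branch H flow = 0.350×856 = 299.6 kg/h.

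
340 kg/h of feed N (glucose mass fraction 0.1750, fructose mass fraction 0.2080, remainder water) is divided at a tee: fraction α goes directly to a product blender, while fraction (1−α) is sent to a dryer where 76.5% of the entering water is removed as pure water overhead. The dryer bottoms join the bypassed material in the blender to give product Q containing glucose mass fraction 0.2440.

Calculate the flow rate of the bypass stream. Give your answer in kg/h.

136.3 kg/h

All 340×0.175 = 59.5 kg/h of glucose reaches Q, so Q = 59.5/0.244 = 243.85 kg/h and vapour = 96.148 kg/h.
The evaporator receives (1−α)·340 of feed at 0.617 water and removes 0.765 of that water:
0.765×0.617×(1−α)×340 = 96.148
(1−α) = 96.148/160.48 = 0.5991;  α = 0.4009.
Bypass flow = 0.4009×340 = 136.3 kg/h.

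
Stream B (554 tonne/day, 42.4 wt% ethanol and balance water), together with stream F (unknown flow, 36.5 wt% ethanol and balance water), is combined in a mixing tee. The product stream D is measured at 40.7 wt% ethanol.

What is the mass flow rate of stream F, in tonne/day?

224.2 tonne/day

Let F be the unknown flow. Total out = 554 + F.
ethanol balance: 234.9 + 0.365·F = 0.407·(554 + F)
(0.365 − 0.407)·F = 0.407×554 − 234.9 = -9.418
F = -9.418 / -0.042 = 224.24 tonne/day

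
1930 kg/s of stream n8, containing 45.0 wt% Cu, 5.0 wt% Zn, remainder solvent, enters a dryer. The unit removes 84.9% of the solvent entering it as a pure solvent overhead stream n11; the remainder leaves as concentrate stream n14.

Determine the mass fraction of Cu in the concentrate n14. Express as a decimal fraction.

0.7819

Cu is not removed: 1930×0.450 = 868.5 kg/s of Cu enters n14.
solvent entering = 1930×0.500 = 965 kg/s; overhead removed = 0.849×965 = 819.28 kg/s.
Concentrate = 1930 − 819.28 = 1110.7 kg/s.
Mass fraction = 868.5/1110.7 = 0.7819.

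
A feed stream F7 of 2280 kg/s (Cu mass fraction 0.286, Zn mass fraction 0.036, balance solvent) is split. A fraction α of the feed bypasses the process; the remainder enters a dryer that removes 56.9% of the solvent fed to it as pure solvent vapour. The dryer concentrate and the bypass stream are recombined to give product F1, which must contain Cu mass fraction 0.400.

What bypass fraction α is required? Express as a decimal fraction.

0.261

All 2280×0.286 = 652.08 kg/s of Cu reaches F1, so F1 = 652.08/0.400 = 1630.2 kg/s and vapour = 649.8 kg/s.
The evaporator receives (1−α)·2280 of feed at 0.678 solvent and removes 0.569 of that solvent:
0.569×0.678×(1−α)×2280 = 649.8
(1−α) = 649.8/879.58 = 0.7388;  α = 0.2612.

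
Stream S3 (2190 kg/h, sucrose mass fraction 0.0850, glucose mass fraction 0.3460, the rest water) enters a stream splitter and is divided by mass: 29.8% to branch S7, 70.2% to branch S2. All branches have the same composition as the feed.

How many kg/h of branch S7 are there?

652.6 kg/h

Branch S7 flow = 0.298×2190 = 652.62 kg/h.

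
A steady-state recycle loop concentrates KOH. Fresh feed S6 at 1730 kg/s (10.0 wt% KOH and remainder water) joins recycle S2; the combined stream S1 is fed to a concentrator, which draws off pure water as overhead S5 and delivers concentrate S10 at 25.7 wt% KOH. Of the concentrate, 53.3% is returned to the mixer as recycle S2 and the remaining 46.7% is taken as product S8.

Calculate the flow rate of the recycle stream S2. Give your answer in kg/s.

768.3 kg/s

Overall KOH balance (none leaves overhead): KOH in fresh feed = KOH in product, i.e. 1730×0.100 = (1−0.533)·S10·0.257.
S10 = 173/(0.257×0.467) = 1441.4 kg/s.
Recycle S2 = 0.533×1441.4 = 768.29 kg/s.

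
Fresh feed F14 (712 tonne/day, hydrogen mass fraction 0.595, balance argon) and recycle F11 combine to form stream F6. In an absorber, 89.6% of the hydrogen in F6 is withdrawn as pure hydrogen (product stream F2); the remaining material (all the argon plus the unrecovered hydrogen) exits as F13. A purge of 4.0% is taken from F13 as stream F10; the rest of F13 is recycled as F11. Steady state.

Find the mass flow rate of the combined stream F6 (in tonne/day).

7680 tonne/day

argon enters only via F14 and leaves only via the purge: 712×0.405 = 0.040×(argon in F13), and the absorber passes all argon, so argon in F6 = argon in F13 = 7209 tonne/day.
hydrogen in F6: m_A = 712×0.595 + (1−0.040)·(1−0.896)·m_A, so m_A = 423.64/0.9002 = 470.63 tonne/day.
F6 = 470.63 + 7209 = 7679.6 tonne/day.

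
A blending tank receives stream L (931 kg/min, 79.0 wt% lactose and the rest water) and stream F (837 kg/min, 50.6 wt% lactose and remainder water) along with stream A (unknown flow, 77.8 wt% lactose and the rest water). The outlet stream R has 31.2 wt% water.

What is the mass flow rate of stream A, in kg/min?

Let A be the unknown flow. Total out = 1768 + A.
water balance: 608.99 + 0.222·A = 0.312·(1768 + A)
(0.222 − 0.312)·A = 0.312×1768 − 608.99 = -57.372
A = -57.372 / -0.090 = 637.47 kg/min

637.5 kg/min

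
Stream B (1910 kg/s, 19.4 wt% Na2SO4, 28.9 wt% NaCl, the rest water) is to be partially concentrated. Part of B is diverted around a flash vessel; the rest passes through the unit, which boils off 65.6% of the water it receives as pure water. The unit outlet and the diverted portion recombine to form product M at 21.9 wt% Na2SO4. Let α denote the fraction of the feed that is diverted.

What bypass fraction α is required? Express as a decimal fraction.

All 1910×0.194 = 370.54 kg/s of Na2SO4 reaches M, so M = 370.54/0.219 = 1692 kg/s and vapour = 218.04 kg/s.
The evaporator receives (1−α)·1910 of feed at 0.517 water and removes 0.656 of that water:
0.656×0.517×(1−α)×1910 = 218.04
(1−α) = 218.04/647.78 = 0.3366;  α = 0.6634.

0.663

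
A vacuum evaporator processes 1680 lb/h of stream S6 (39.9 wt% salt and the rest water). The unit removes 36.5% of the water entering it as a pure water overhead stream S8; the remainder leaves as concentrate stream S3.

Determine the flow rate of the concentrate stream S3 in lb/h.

1311 lb/h

water entering = 1680×0.601 = 1009.7 lb/h; overhead removed = 0.365×1009.7 = 368.53 lb/h.
Concentrate = 1680 − 368.53 = 1311.5 lb/h.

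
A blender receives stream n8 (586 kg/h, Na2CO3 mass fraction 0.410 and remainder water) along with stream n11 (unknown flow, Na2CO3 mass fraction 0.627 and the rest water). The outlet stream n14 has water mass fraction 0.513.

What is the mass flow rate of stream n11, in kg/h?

322.3 kg/h

Let n11 be the unknown flow. Total out = 586 + n11.
water balance: 345.74 + 0.373·n11 = 0.513·(586 + n11)
(0.373 − 0.513)·n11 = 0.513×586 − 345.74 = -45.122
n11 = -45.122 / -0.140 = 322.3 kg/h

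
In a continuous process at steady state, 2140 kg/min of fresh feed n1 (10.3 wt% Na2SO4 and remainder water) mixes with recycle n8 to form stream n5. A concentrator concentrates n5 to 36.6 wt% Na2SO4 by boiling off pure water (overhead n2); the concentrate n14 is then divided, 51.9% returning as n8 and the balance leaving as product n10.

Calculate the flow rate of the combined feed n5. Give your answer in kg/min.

Overall Na2SO4 balance (none leaves overhead): Na2SO4 in fresh feed = Na2SO4 in product, i.e. 2140×0.103 = (1−0.519)·n14·0.366.
n14 = 220.42/(0.366×0.481) = 1252.1 kg/min.
Recycle n8 = 0.519×1252.1 = 649.82 kg/min.
Combined feed n5 = 2140 + 649.82 = 2789.8 kg/min.

2790 kg/min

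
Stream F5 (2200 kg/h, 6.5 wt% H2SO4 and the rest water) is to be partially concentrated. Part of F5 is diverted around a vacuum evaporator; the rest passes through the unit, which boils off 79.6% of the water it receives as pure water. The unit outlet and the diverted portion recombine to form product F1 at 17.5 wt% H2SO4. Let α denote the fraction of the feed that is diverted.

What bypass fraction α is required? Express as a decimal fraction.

All 2200×0.065 = 143 kg/h of H2SO4 reaches F1, so F1 = 143/0.175 = 817.14 kg/h and vapour = 1382.9 kg/h.
The evaporator receives (1−α)·2200 of feed at 0.935 water and removes 0.796 of that water:
0.796×0.935×(1−α)×2200 = 1382.9
(1−α) = 1382.9/1637.4 = 0.8446;  α = 0.1554.

0.155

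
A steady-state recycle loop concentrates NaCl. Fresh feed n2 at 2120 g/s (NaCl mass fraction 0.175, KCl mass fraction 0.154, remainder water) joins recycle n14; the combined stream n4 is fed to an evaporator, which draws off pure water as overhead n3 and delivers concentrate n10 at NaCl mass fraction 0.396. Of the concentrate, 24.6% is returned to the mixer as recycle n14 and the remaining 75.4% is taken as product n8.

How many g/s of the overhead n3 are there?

1183 g/s

Overall NaCl balance (none leaves overhead): NaCl in fresh feed = NaCl in product, i.e. 2120×0.175 = (1−0.246)·n10·0.396.
n10 = 371/(0.396×0.754) = 1242.5 g/s.
Recycle n14 = 0.246×1242.5 = 305.66 g/s.
Combined feed n4 = 2120 + 305.66 = 2425.7 g/s.
Overhead n3 = n4 − n10 = 2425.7 − 1242.5 = 1183.1 g/s.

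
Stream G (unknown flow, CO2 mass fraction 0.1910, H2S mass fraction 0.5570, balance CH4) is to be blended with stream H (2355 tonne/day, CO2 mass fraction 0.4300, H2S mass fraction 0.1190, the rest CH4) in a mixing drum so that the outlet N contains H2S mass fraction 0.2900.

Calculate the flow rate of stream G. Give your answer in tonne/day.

1508 tonne/day

Let G be the unknown flow. Total out = 2355 + G.
H2S balance: 280.25 + 0.557·G = 0.290·(2355 + G)
(0.557 − 0.290)·G = 0.290×2355 − 280.25 = 402.7
G = 402.7 / 0.267 = 1508.3 tonne/day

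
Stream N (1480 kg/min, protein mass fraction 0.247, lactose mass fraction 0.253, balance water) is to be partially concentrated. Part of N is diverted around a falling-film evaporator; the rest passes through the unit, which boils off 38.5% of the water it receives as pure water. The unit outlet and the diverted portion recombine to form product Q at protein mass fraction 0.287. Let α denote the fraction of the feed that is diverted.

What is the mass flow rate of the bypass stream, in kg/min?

408.5 kg/min

All 1480×0.247 = 365.56 kg/min of protein reaches Q, so Q = 365.56/0.287 = 1273.7 kg/min and vapour = 206.27 kg/min.
The evaporator receives (1−α)·1480 of feed at 0.500 water and removes 0.385 of that water:
0.385×0.500×(1−α)×1480 = 206.27
(1−α) = 206.27/284.9 = 0.7240;  α = 0.2760.
Bypass flow = 0.2760×1480 = 408.46 kg/min.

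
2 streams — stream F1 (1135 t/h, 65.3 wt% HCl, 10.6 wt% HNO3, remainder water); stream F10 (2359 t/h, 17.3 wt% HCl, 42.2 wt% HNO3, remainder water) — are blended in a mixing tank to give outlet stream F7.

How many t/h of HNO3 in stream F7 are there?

1116 t/h

HNO3 out = HNO3 in = 1135×0.106 + 2359×0.422 = 1115.8 t/h.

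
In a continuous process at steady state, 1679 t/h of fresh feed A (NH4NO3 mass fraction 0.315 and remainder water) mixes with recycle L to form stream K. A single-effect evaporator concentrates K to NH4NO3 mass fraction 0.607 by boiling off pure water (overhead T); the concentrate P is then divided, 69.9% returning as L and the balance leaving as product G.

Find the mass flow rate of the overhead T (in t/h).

807.7 t/h

Overall NH4NO3 balance (none leaves overhead): NH4NO3 in fresh feed = NH4NO3 in product, i.e. 1679×0.315 = (1−0.699)·P·0.607.
P = 528.88/(0.607×0.301) = 2894.7 t/h.
Recycle L = 0.699×2894.7 = 2023.4 t/h.
Combined feed K = 1679 + 2023.4 = 3702.4 t/h.
Overhead T = K − P = 3702.4 − 2894.7 = 807.69 t/h.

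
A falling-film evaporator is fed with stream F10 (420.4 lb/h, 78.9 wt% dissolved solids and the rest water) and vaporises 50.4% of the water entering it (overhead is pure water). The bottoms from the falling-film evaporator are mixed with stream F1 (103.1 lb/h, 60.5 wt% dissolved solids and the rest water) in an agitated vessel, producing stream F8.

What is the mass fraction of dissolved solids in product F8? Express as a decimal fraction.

0.823

Vapour removed = 0.504×0.211×420.4 = 44.707 lb/h; concentrate = 375.69 lb/h.
dissolved solids reaching the mixer = 331.7 (from concentrate) + 103.1×0.605 = 394.07 lb/h.
Product flow = 375.69 + 103.1 = 478.79 lb/h; dissolved solids fraction = 0.823.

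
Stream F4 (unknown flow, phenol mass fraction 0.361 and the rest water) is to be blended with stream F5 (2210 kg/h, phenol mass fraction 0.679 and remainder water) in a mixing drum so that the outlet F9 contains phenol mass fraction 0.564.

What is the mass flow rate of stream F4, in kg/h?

Let F4 be the unknown flow. Total out = 2210 + F4.
phenol balance: 1500.6 + 0.361·F4 = 0.564·(2210 + F4)
(0.361 − 0.564)·F4 = 0.564×2210 − 1500.6 = -254.15
F4 = -254.15 / -0.203 = 1252 kg/h

1252 kg/h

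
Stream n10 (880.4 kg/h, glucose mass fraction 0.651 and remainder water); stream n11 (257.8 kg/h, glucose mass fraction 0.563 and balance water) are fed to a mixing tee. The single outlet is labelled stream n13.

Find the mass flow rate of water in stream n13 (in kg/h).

water out = water in = 880.4×0.349 + 257.8×0.437 = 419.92 kg/h.

419.9 kg/h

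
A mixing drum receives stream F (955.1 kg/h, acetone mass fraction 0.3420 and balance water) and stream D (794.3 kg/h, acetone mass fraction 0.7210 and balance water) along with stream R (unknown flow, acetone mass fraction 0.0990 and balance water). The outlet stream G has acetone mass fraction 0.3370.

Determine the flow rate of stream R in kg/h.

Let R be the unknown flow. Total out = 1749.4 + R.
acetone balance: 899.33 + 0.099·R = 0.337·(1749.4 + R)
(0.099 − 0.337)·R = 0.337×1749.4 − 899.33 = -309.79
R = -309.79 / -0.238 = 1301.6 kg/h

1302 kg/h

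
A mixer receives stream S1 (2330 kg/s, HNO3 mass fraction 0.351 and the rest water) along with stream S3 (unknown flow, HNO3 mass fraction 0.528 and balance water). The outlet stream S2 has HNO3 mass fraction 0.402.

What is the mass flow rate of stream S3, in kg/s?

Let S3 be the unknown flow. Total out = 2330 + S3.
HNO3 balance: 817.83 + 0.528·S3 = 0.402·(2330 + S3)
(0.528 − 0.402)·S3 = 0.402×2330 − 817.83 = 118.83
S3 = 118.83 / 0.126 = 943.1 kg/s

943.1 kg/s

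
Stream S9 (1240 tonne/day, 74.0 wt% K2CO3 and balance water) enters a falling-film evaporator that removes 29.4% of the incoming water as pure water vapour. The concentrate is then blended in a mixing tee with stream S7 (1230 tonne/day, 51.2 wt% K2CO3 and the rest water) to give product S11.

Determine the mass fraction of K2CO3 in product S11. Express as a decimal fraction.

0.6515

Vapour removed = 0.294×0.260×1240 = 94.786 tonne/day; concentrate = 1145.2 tonne/day.
K2CO3 reaching the mixer = 917.6 (from concentrate) + 1230×0.512 = 1547.4 tonne/day.
Product flow = 1145.2 + 1230 = 2375.2 tonne/day; K2CO3 fraction = 0.6515.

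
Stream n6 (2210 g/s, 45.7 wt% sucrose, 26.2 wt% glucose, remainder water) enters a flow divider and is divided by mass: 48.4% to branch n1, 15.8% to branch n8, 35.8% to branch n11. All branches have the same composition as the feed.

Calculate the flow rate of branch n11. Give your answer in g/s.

Branch n11 flow = 0.358×2210 = 791.18 g/s.

791.2 g/s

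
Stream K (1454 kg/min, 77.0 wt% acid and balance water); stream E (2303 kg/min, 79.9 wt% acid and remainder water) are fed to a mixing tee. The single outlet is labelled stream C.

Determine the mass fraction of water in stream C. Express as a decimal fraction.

Total flow out = 1454 + 2303 = 3757 kg/min.
water in = 1454×0.230 + 2303×0.201 = 797.32 kg/min.
water mass fraction in C = 797.32/3757 = 0.212.

0.212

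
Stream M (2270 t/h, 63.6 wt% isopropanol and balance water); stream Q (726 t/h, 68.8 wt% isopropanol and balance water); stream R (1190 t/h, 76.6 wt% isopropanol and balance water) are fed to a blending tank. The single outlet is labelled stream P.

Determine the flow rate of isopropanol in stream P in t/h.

2855 t/h

isopropanol out = isopropanol in = 2270×0.636 + 726×0.688 + 1190×0.766 = 2854.7 t/h.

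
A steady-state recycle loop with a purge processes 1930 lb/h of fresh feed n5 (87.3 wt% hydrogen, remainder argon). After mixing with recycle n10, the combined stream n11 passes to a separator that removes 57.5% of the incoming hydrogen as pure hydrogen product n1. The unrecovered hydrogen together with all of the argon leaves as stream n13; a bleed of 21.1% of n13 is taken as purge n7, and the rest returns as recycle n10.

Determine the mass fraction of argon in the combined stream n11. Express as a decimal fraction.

0.3143

argon enters only via n5 and leaves only via the purge: 1930×0.127 = 0.211×(argon in n13), and the separator passes all argon, so argon in n11 = argon in n13 = 1161.7 lb/h.
hydrogen in n11: m_A = 1930×0.873 + (1−0.211)·(1−0.575)·m_A, so m_A = 1684.9/0.6647 = 2534.9 lb/h.
n11 = 2534.9 + 1161.7 = 3696.6 lb/h.
argon fraction in n11 = 1161.7/3696.6 = 0.3143.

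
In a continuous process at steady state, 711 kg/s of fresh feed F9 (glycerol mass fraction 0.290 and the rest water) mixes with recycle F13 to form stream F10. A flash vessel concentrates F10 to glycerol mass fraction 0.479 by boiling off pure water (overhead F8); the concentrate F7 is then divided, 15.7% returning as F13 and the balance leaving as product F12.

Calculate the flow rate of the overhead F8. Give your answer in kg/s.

280.5 kg/s

Overall glycerol balance (none leaves overhead): glycerol in fresh feed = glycerol in product, i.e. 711×0.290 = (1−0.157)·F7·0.479.
F7 = 206.19/(0.479×0.843) = 510.63 kg/s.
Recycle F13 = 0.157×510.63 = 80.169 kg/s.
Combined feed F10 = 711 + 80.169 = 791.17 kg/s.
Overhead F8 = F10 − F7 = 791.17 − 510.63 = 280.54 kg/s.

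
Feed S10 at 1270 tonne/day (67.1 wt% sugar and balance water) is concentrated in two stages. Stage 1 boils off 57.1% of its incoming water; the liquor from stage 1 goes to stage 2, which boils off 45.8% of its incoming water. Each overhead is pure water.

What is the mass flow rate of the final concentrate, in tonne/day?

949.3 tonne/day

water in feed = 1270×0.329 = 417.83 tonne/day.
After stage 1: water left = (1−0.571)×417.83 = 179.25; stream total = 1031.4 tonne/day.
After stage 2: water left = (1−0.458)×179.25 = 97.153; final concentrate = 949.32 tonne/day.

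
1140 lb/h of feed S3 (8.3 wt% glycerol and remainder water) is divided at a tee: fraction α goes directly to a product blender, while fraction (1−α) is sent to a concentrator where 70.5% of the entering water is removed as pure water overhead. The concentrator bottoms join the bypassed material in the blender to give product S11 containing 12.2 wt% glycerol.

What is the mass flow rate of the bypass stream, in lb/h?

576.3 lb/h

All 1140×0.083 = 94.62 lb/h of glycerol reaches S11, so S11 = 94.62/0.122 = 775.57 lb/h and vapour = 364.43 lb/h.
The evaporator receives (1−α)·1140 of feed at 0.917 water and removes 0.705 of that water:
0.705×0.917×(1−α)×1140 = 364.43
(1−α) = 364.43/736.99 = 0.4945;  α = 0.5055.
Bypass flow = 0.5055×1140 = 576.3 lb/h.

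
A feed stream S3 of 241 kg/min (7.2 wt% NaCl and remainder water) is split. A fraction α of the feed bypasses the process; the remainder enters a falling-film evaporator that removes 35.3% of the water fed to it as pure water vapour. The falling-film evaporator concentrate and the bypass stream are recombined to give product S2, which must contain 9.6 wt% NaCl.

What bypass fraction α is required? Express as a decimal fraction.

All 241×0.072 = 17.352 kg/min of NaCl reaches S2, so S2 = 17.352/0.096 = 180.75 kg/min and vapour = 60.25 kg/min.
The evaporator receives (1−α)·241 of feed at 0.928 water and removes 0.353 of that water:
0.353×0.928×(1−α)×241 = 60.25
(1−α) = 60.25/78.948 = 0.7632;  α = 0.2368.

0.237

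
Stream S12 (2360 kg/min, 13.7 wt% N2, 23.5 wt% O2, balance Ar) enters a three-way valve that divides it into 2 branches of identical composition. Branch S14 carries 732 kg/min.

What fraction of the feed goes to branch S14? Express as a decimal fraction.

0.310

Fraction to S14 = 732/2360 = 0.3102.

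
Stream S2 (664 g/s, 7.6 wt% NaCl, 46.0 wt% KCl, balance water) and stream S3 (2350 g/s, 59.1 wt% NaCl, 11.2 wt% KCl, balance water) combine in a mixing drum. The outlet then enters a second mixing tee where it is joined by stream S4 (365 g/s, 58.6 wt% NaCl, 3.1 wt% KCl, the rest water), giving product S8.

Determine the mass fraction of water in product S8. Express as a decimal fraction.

0.339

Overall, product flow = 3379 g/s.
water in = 664×0.464 + 2350×0.297 + 365×0.383 = 1145.8 g/s.
water fraction in S8 = 0.339.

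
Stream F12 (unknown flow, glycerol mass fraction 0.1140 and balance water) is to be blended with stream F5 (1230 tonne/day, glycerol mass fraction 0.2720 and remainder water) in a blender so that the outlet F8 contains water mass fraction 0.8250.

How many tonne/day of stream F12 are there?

Let F12 be the unknown flow. Total out = 1230 + F12.
water balance: 895.44 + 0.886·F12 = 0.825·(1230 + F12)
(0.886 − 0.825)·F12 = 0.825×1230 − 895.44 = 119.31
F12 = 119.31 / 0.061 = 1955.9 tonne/day

1956 tonne/day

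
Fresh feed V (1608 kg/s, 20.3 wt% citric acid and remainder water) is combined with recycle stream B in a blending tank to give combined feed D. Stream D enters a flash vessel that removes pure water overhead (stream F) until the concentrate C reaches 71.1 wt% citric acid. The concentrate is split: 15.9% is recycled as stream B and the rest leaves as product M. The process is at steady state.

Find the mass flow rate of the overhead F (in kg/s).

Overall citric acid balance (none leaves overhead): citric acid in fresh feed = citric acid in product, i.e. 1608×0.203 = (1−0.159)·C·0.711.
C = 326.42/(0.711×0.841) = 545.9 kg/s.
Recycle B = 0.159×545.9 = 86.799 kg/s.
Combined feed D = 1608 + 86.799 = 1694.8 kg/s.
Overhead F = D − C = 1694.8 − 545.9 = 1148.9 kg/s.

1149 kg/s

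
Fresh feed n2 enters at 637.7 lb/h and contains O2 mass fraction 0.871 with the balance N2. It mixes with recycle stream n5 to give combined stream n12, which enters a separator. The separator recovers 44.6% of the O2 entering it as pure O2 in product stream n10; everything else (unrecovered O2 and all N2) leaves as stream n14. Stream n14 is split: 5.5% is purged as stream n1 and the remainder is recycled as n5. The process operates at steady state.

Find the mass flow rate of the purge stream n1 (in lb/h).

N2 enters only via n2 and leaves only via the purge: 637.7×0.129 = 0.055×(N2 in n14), and the separator passes all N2, so N2 in n12 = N2 in n14 = 1495.7 lb/h.
O2 in n12: m_A = 637.7×0.871 + (1−0.055)·(1−0.446)·m_A, so m_A = 555.44/0.4765 = 1165.7 lb/h.
n14 = (1−0.446)×1165.7 + 1495.7 = 2141.5 lb/h.
Purge n1 = 0.055×2141.5 = 117.78 lb/h.

117.8 lb/h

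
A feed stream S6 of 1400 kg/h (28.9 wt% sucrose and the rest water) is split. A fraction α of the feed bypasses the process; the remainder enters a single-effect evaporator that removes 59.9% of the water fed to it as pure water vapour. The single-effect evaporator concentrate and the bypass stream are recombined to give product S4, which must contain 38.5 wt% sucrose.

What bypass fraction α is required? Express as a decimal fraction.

0.415

All 1400×0.289 = 404.6 kg/h of sucrose reaches S4, so S4 = 404.6/0.385 = 1050.9 kg/h and vapour = 349.09 kg/h.
The evaporator receives (1−α)·1400 of feed at 0.711 water and removes 0.599 of that water:
0.599×0.711×(1−α)×1400 = 349.09
(1−α) = 349.09/596.24 = 0.5855;  α = 0.4145.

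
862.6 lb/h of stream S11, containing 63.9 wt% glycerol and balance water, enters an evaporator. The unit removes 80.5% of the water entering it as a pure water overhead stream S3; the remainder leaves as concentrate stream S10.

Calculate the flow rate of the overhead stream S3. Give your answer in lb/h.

250.7 lb/h

water entering = 862.6×0.361 = 311.4 lb/h; overhead removed = 0.805×311.4 = 250.68 lb/h.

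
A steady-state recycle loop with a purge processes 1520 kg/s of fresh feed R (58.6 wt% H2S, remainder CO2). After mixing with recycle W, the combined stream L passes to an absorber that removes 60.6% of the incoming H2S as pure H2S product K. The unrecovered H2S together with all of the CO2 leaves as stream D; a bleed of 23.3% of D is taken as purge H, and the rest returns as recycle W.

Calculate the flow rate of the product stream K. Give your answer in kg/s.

H2S in L: m_A = 1520×0.586 + (1−0.233)·(1−0.606)·m_A, so m_A = 890.72/0.6978 = 1276.5 kg/s.
Product K = 0.606×1276.5 = 773.54 kg/s.

773.5 kg/s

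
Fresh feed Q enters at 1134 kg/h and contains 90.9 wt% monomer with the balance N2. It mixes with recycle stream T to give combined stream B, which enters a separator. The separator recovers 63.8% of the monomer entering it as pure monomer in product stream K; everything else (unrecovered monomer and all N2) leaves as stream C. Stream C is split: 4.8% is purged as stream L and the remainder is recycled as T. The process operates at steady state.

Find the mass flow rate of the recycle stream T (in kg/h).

2589 kg/h

N2 enters only via Q and leaves only via the purge: 1134×0.091 = 0.048×(N2 in C), and the separator passes all N2, so N2 in B = N2 in C = 2149.9 kg/h.
monomer in B: m_A = 1134×0.909 + (1−0.048)·(1−0.638)·m_A, so m_A = 1030.8/0.6554 = 1572.8 kg/h.
C = (1−0.638)×1572.8 + 2149.9 = 2719.2 kg/h.
Recycle T = (1−0.048)×2719.2 = 2588.7 kg/h.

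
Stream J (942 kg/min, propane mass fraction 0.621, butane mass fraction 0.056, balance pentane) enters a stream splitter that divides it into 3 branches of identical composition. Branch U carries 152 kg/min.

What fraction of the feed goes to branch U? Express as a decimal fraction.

0.161

Fraction to U = 152/942 = 0.1614.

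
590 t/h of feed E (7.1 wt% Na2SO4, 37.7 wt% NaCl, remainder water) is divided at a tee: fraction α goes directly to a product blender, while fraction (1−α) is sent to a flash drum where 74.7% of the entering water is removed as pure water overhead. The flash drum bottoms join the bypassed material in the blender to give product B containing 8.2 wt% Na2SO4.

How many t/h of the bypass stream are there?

398.1 t/h

All 590×0.071 = 41.89 t/h of Na2SO4 reaches B, so B = 41.89/0.082 = 510.85 t/h and vapour = 79.146 t/h.
The evaporator receives (1−α)·590 of feed at 0.552 water and removes 0.747 of that water:
0.747×0.552×(1−α)×590 = 79.146
(1−α) = 79.146/243.28 = 0.3253;  α = 0.6747.
Bypass flow = 0.6747×590 = 398.06 t/h.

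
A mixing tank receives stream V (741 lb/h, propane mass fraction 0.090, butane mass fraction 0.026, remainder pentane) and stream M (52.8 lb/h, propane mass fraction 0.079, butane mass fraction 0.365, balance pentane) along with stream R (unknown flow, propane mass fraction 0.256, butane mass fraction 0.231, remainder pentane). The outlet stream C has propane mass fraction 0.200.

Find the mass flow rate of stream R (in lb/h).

Let R be the unknown flow. Total out = 793.8 + R.
propane balance: 70.861 + 0.256·R = 0.200·(793.8 + R)
(0.256 − 0.200)·R = 0.200×793.8 − 70.861 = 87.899
R = 87.899 / 0.056 = 1569.6 lb/h

1570 lb/h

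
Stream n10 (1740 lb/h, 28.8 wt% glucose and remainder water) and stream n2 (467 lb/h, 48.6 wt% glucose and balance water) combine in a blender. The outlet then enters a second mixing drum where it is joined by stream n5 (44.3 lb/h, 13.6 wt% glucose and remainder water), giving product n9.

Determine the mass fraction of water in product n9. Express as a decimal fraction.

Overall, product flow = 2251.3 lb/h.
water in = 1740×0.712 + 467×0.514 + 44.3×0.864 = 1517.2 lb/h.
water fraction in n9 = 0.674.

0.674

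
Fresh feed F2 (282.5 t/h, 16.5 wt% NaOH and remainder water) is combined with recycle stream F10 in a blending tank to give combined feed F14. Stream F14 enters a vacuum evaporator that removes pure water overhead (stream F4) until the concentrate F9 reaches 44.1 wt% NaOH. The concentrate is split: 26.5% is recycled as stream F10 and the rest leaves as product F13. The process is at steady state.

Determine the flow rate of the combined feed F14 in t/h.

Overall NaOH balance (none leaves overhead): NaOH in fresh feed = NaOH in product, i.e. 282.5×0.165 = (1−0.265)·F9·0.441.
F9 = 46.613/(0.441×0.735) = 143.81 t/h.
Recycle F10 = 0.265×143.81 = 38.109 t/h.
Combined feed F14 = 282.5 + 38.109 = 320.61 t/h.

320.6 t/h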